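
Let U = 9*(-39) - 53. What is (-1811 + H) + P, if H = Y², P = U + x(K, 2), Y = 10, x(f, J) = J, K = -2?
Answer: -2113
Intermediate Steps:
U = -404 (U = -351 - 53 = -404)
P = -402 (P = -404 + 2 = -402)
H = 100 (H = 10² = 100)
(-1811 + H) + P = (-1811 + 100) - 402 = -1711 - 402 = -2113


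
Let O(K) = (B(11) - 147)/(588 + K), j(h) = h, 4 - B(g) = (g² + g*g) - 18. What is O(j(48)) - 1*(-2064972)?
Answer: 1313321825/636 ≈ 2.0650e+6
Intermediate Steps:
B(g) = 22 - 2*g² (B(g) = 4 - ((g² + g*g) - 18) = 4 - ((g² + g²) - 18) = 4 - (2*g² - 18) = 4 - (-18 + 2*g²) = 4 + (18 - 2*g²) = 22 - 2*g²)
O(K) = -367/(588 + K) (O(K) = ((22 - 2*11²) - 147)/(588 + K) = ((22 - 2*121) - 147)/(588 + K) = ((22 - 242) - 147)/(588 + K) = (-220 - 147)/(588 + K) = -367/(588 + K))
O(j(48)) - 1*(-2064972) = -367/(588 + 48) - 1*(-2064972) = -367/636 + 2064972 = 1313321825/636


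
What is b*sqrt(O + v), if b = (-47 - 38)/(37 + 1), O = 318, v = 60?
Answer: -255*sqrt(42)/38 ≈ -43.489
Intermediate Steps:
b = -85/38 ≈ -2.2368
b*sqrt(O + v) = -85*sqrt(318 + 60)/38 = -255*sqrt(42)/38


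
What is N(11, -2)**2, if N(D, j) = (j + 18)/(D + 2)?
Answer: 256/169 ≈ 1.5148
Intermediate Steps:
N(D, j) = (18 + j)/(2 + D)
N(11, -2)**2 = ((18 - 2)/(2 + 11))**2 = (16/13)**2 = 256/169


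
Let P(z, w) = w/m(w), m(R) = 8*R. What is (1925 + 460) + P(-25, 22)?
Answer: 19081/8 ≈ 2385.1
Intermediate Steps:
P(z, w) = 1/8 (P(z, w) = w/((8*w)) = w*(1/(8*w)) = 1/8)
(1925 + 460) + P(-25, 22) = (1925 + 460) + 1/8 = 2385 + 1/8 = 19081/8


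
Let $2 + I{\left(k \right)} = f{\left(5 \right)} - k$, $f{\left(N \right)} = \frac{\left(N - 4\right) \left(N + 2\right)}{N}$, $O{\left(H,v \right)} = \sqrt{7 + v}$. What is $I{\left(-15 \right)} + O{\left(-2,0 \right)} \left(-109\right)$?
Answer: $\frac{72}{5} - 109 \sqrt{7} \approx -273.99$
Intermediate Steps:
$f{\left(N \right)} = \frac{\left(-4 + N\right) \left(2 + N\right)}{N}$
$I{\left(k \right)} = - \frac{3}{5} - k$ ($I{\left(k \right)} = -2 - \left(- \frac{7}{5} + k\right) = - \frac{3}{5} - k$)
$I{\left(-15 \right)} + O{\left(-2,0 \right)} \left(-109\right) = \left(- \frac{3}{5} - -15\right) + \sqrt{7 + 0} \left(-109\right) = \left(- \frac{3}{5} + 15\right) + \sqrt{7} \left(-109\right) = \frac{72}{5} - 109 \sqrt{7}$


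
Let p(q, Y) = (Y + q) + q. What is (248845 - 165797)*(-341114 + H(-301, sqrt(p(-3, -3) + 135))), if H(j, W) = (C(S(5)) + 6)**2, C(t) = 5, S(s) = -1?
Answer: -28318786664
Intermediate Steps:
p(q, Y) = Y + 2*q
H(j, W) = 121 (H(j, W) = (5 + 6)**2 = 11**2 = 121)
(248845 - 165797)*(-341114 + H(-301, sqrt(p(-3, -3) + 135))) = (248845 - 165797)*(-341114 + 121) = 83048*(-340993) = -28318786664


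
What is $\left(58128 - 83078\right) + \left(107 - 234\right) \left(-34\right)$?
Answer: $-20632$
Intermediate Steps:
$\left(58128 - 83078\right) + \left(107 - 234\right) \left(-34\right) = -24950 - -4318 = -24950 + 4318 = -20632$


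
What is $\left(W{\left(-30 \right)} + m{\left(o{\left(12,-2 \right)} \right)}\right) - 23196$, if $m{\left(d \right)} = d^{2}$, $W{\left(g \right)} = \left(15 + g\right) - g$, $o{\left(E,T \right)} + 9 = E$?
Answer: $-23172$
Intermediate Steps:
$o{\left(E,T \right)} = -9 + E$
$W{\left(g \right)} = 15$
$\left(W{\left(-30 \right)} + m{\left(o{\left(12,-2 \right)} \right)}\right) - 23196 = \left(15 + \left(-9 + 12\right)^{2}\right) - 23196 = \left(15 + 3^{2}\right) - 23196 = \left(15 + 9\right) - 23196 = 24 - 23196 = -23172$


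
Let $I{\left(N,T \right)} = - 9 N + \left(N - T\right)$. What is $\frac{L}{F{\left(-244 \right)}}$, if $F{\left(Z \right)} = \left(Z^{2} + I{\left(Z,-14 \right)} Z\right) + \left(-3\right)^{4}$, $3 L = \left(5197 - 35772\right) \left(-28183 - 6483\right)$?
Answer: $- \frac{1059912950}{1260261} \approx -841.03$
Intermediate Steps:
$I{\left(N,T \right)} = - T - 8 N$
$L = \frac{1059912950}{3}$ ($L = \frac{\left(5197 - 35772\right) \left(-28183 - 6483\right)}{3} = \frac{\left(-30575\right) \left(-34666\right)}{3} = \frac{1}{3} \cdot 1059912950 = \frac{1059912950}{3} \approx 3.533 \cdot 10^{8}$)
$F{\left(Z \right)} = 81 + Z^{2} + Z \left(14 - 8 Z\right)$ ($F{\left(Z \right)} = \left(Z^{2} + \left(\left(-1\right) \left(-14\right) - 8 Z\right) Z\right) + \left(-3\right)^{4} = \left(Z^{2} + \left(14 - 8 Z\right) Z\right) + 81 = \left(Z^{2} + Z \left(14 - 8 Z\right)\right) + 81 = 81 + Z^{2} + Z \left(14 - 8 Z\right)$)
$\frac{L}{F{\left(-244 \right)}} = \frac{1059912950}{3 \left(81 - 7 \left(-244\right)^{2} + 14 \left(-244\right)\right)} = \frac{1059912950}{3 \left(81 - 416752 - 3416\right)} = \frac{1059912950}{3 \left(-420087\right)} = \frac{1059912950}{3} \left(- \frac{1}{420087}\right) = - \frac{1059912950}{1260261}$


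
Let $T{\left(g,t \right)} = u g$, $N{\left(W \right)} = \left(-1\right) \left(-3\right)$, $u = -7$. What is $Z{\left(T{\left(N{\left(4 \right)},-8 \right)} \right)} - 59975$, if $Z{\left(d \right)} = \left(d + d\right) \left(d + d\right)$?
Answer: $-58211$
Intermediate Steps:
$N{\left(W \right)} = 3$
$T{\left(g,t \right)} = - 7 g$
$Z{\left(d \right)} = 4 d^{2}$ ($Z{\left(d \right)} = 2 d 2 d = 4 d^{2}$)
$Z{\left(T{\left(N{\left(4 \right)},-8 \right)} \right)} - 59975 = 4 \left(\left(-7\right) 3\right)^{2} - 59975 = 4 \left(-21\right)^{2} - 59975 = 4 \cdot 441 - 59975 = 1764 - 59975 = -58211$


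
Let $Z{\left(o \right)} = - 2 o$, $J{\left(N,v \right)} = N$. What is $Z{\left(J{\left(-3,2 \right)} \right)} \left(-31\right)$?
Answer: $-186$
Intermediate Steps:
$Z{\left(J{\left(-3,2 \right)} \right)} \left(-31\right) = \left(-2\right) \left(-3\right) \left(-31\right) = 6 \left(-31\right) = -186$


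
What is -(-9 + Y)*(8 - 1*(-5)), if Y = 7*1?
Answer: 26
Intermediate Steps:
Y = 7
-(-9 + Y)*(8 - 1*(-5)) = -(-9 + 7)*(8 - 1*(-5)) = -(-2)*(8 + 5) = -(-2)*13 = -1*(-26) = 26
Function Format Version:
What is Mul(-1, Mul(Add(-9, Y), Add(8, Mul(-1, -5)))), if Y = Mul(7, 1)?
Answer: 26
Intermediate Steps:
Y = 7
Mul(-1, Mul(Add(-9, Y), Add(8, Mul(-1, -5)))) = Mul(-1, Mul(Add(-9, 7), Add(8, Mul(-1, -5)))) = Mul(-1, Mul(-2, Add(8, 5))) = Mul(-1, Mul(-2, 13)) = Mul(-1, -26) = 26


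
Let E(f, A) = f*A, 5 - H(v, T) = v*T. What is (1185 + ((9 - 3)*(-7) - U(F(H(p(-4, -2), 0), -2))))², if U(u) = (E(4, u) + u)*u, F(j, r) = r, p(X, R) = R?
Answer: 1261129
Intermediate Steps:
H(v, T) = 5 - T*v (H(v, T) = 5 - v*T = 5 - T*v)
E(f, A) = A*f
U(u) = 5*u² (U(u) = (u*4 + u)*u = (4*u + u)*u = (5*u)*u = 5*u²)
(1185 + ((9 - 3)*(-7) - U(F(H(p(-4, -2), 0), -2))))² = (1185 + ((9 - 3)*(-7) - 5*(-2)²))² = (1185 + (6*(-7) - 5*4))² = (1185 + (-42 - 1*20))² = (1185 + (-42 - 20))² = (1185 - 62)² = 1123² = 1261129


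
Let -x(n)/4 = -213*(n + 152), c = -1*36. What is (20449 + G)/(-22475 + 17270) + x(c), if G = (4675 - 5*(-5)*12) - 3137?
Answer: 171466091/1735 ≈ 98828.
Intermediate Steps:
c = -36
x(n) = 129504 + 852*n (x(n) = -(-852)*(n + 152) = -(-852)*(152 + n) = -4*(-32376 - 213*n) = 129504 + 852*n)
G = 1838 (G = (4675 + 25*12) - 3137 = (4675 + 300) - 3137 = 4975 - 3137 = 1838)
(20449 + G)/(-22475 + 17270) + x(c) = (20449 + 1838)/(-22475 + 17270) + (129504 + 852*(-36)) = 22287/(-5205) + (129504 - 30672) = 22287*(-1/5205) + 98832 = -7429/1735 + 98832 = 171466091/1735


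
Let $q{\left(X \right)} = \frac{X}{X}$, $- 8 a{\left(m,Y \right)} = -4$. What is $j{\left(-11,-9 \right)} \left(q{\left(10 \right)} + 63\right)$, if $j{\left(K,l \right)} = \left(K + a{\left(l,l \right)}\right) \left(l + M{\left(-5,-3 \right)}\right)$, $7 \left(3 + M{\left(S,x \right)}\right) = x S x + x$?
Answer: $12672$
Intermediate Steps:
$M{\left(S,x \right)} = -3 + \frac{x}{7} + \frac{S x^{2}}{7}$ ($M{\left(S,x \right)} = -3 + \frac{x S x + x}{7} = -3 + \frac{S x x + x}{7} = -3 + \frac{S x^{2} + x}{7} = -3 + \frac{x + S x^{2}}{7} = -3 + \left(\frac{x}{7} + \frac{S x^{2}}{7}\right) = -3 + \frac{x}{7} + \frac{S x^{2}}{7}$)
$a{\left(m,Y \right)} = \frac{1}{2}$ ($a{\left(m,Y \right)} = \left(- \frac{1}{8}\right) \left(-4\right) = \frac{1}{2}$)
$q{\left(X \right)} = 1$
$j{\left(K,l \right)} = \left(\frac{1}{2} + K\right) \left(- \frac{69}{7} + l\right)$ ($j{\left(K,l \right)} = \left(K + \frac{1}{2}\right) \left(l + \left(-3 + \frac{1}{7} \left(-3\right) + \frac{1}{7} \left(-5\right) \left(-3\right)^{2}\right)\right) = \left(\frac{1}{2} + K\right) \left(l - \left(\frac{24}{7} + \frac{45}{7}\right)\right) = \left(\frac{1}{2} + K\right) \left(l - \frac{69}{7}\right) = \left(\frac{1}{2} + K\right) \left(- \frac{69}{7} + l\right)$)
$j{\left(-11,-9 \right)} \left(q{\left(10 \right)} + 63\right) = \left(- \frac{69}{14} + \frac{1}{2} \left(-9\right) - - \frac{759}{7} - -99\right) \left(1 + 63\right) = \left(- \frac{69}{14} - \frac{9}{2} + \frac{759}{7} + 99\right) 64 = 198 \cdot 64 = 12672$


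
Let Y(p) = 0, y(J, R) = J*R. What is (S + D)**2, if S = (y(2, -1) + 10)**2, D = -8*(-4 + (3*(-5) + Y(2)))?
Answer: 46656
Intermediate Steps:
D = 152 (D = -8*(-4 + (3*(-5) + 0)) = -8*(-4 + (-15 + 0)) = -8*(-4 - 15) = -8*(-19) = 152)
S = 64 (S = (2*(-1) + 10)**2 = (-2 + 10)**2 = 8**2 = 64)
(S + D)**2 = (64 + 152)**2 = 216**2 = 46656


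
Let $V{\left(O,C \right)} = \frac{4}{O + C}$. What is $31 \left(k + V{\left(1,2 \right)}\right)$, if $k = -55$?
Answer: $- \frac{4991}{3} \approx -1663.7$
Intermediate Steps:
$V{\left(O,C \right)} = \frac{4}{C + O}$
$31 \left(k + V{\left(1,2 \right)}\right) = 31 \left(-55 + \frac{4}{2 + 1}\right) = 31 \left(-55 + \frac{4}{3}\right) = 31 \left(- \frac{161}{3}\right) = - \frac{4991}{3}$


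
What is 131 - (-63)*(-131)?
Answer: -8122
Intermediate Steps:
131 - (-63)*(-131) = 131 - 63*131 = 131 - 8253 = -8122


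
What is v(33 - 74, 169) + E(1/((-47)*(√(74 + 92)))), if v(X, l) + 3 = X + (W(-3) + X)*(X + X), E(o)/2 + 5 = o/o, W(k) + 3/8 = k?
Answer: 14347/4 ≈ 3586.8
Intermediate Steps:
W(k) = -3/8 + k
E(o) = -8 (E(o) = -10 + 2*(o/o) = -10 + 2*1 = -10 + 2 = -8)
v(X, l) = -3 + X + 2*X*(-27/8 + X) (v(X, l) = -3 + (X + ((-3/8 - 3) + X)*(X + X)) = -3 + (X + (-27/8 + X)*(2*X)) = -3 + (X + 2*X*(-27/8 + X)) = -3 + X + 2*X*(-27/8 + X))
v(33 - 74, 169) + E(1/((-47)*(√(74 + 92)))) = (-3 + 2*(33 - 74)² - 23*(33 - 74)/4) - 8 = (-3 + 2*(-41)² - 23/4*(-41)) - 8 = (-3 + 2*1681 + 943/4) - 8 = (-3 + 3362 + 943/4) - 8 = 14379/4 - 8 = 14347/4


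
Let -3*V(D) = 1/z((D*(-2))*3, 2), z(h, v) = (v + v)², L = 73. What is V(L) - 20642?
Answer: -990817/48 ≈ -20642.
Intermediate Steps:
z(h, v) = 4*v² (z(h, v) = (2*v)² = 4*v²)
V(D) = -1/48 (V(D) = -1/(3*(4*2²)) = -1/(3*(4*4)) = -⅓/16 = -⅓*1/16 = -1/48)
V(L) - 20642 = -1/48 - 20642 = -990817/48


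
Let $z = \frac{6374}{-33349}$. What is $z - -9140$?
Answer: $\frac{304803486}{33349} \approx 9139.8$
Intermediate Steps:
$z = - \frac{6374}{33349}$ ($z = 6374 \left(- \frac{1}{33349}\right) = - \frac{6374}{33349} \approx -0.19113$)
$z - -9140 = - \frac{6374}{33349} - -9140 = - \frac{6374}{33349} + 9140 = \frac{304803486}{33349}$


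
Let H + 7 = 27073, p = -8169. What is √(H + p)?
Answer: √18897 ≈ 137.47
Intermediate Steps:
H = 27066 (H = -7 + 27073 = 27066)
√(H + p) = √(27066 - 8169) = √18897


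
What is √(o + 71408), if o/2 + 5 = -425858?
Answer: 3*I*√86702 ≈ 883.36*I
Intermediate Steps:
o = -851726 (o = -10 + 2*(-425858) = -10 - 851716 = -851726)
√(o + 71408) = √(-851726 + 71408) = √(-780318) = 3*I*√86702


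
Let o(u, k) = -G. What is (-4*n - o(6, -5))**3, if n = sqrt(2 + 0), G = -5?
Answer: -605 - 428*sqrt(2) ≈ -1210.3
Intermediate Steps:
n = sqrt(2) ≈ 1.4142
o(u, k) = 5 (o(u, k) = -1*(-5) = 5)
(-4*n - o(6, -5))**3 = (-4*sqrt(2) - 1*5)**3 = (-4*sqrt(2) - 5)**3 = (-5 - 4*sqrt(2))**3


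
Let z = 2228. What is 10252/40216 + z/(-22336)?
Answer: 395987/2551888 ≈ 0.15517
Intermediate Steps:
10252/40216 + z/(-22336) = 10252/40216 + 2228/(-22336) = 10252*(1/40216) + 2228*(-1/22336) = 233/914 - 557/5584 = 395987/2551888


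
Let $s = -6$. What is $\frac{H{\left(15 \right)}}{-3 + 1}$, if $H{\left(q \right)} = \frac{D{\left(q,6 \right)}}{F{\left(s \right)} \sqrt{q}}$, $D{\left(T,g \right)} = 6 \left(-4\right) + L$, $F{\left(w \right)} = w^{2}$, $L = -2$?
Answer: $\frac{13 \sqrt{15}}{540} \approx 0.093238$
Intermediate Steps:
$D{\left(T,g \right)} = -26$ ($D{\left(T,g \right)} = 6 \left(-4\right) - 2 = -24 - 2 = -26$)
$H{\left(q \right)} = - \frac{13}{18 \sqrt{q}}$ ($H{\left(q \right)} = - \frac{26}{\left(-6\right)^{2} \sqrt{q}} = - \frac{26}{36 \sqrt{q}} = - 26 \frac{1}{36 \sqrt{q}} = - \frac{13}{18 \sqrt{q}}$)
$\frac{H{\left(15 \right)}}{-3 + 1} = \frac{\left(- \frac{13}{18}\right) \frac{1}{\sqrt{15}}}{-3 + 1} = \frac{\left(- \frac{13}{18}\right) \frac{\sqrt{15}}{15}}{-2} = - \frac{13 \sqrt{15}}{270} \left(- \frac{1}{2}\right) = \frac{13 \sqrt{15}}{540}$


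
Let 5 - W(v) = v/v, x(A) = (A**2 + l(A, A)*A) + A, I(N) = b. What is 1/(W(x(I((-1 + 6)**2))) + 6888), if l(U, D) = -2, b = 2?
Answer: 1/6892 ≈ 0.00014510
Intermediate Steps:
I(N) = 2
x(A) = A**2 - A (x(A) = (A**2 - 2*A) + A = A**2 - A)
W(v) = 4 (W(v) = 5 - v/v = 5 - 1*1 = 5 - 1 = 4)
1/(W(x(I((-1 + 6)**2))) + 6888) = 1/(4 + 6888) = 1/6892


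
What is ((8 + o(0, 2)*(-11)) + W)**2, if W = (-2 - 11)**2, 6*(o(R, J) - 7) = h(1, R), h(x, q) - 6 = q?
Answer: 7921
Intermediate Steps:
h(x, q) = 6 + q
o(R, J) = 8 + R/6 (o(R, J) = 7 + (6 + R)/6 = 7 + (1 + R/6) = 8 + R/6)
W = 169 (W = (-13)**2 = 169)
((8 + o(0, 2)*(-11)) + W)**2 = ((8 + (8 + (1/6)*0)*(-11)) + 169)**2 = ((8 + (8 + 0)*(-11)) + 169)**2 = ((8 + 8*(-11)) + 169)**2 = ((8 - 88) + 169)**2 = (-80 + 169)**2 = 89**2 = 7921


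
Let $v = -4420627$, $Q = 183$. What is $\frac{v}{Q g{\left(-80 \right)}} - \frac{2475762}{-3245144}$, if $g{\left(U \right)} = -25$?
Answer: $\frac{7178448898219}{7423266900} \approx 967.02$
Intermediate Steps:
$\frac{v}{Q g{\left(-80 \right)}} - \frac{2475762}{-3245144} = - \frac{4420627}{183 \left(-25\right)} - \frac{2475762}{-3245144} = - \frac{4420627}{-4575} - - \frac{1237881}{1622572} = \left(-4420627\right) \left(- \frac{1}{4575}\right) + \frac{1237881}{1622572} = \frac{4420627}{4575} + \frac{1237881}{1622572} = \frac{7178448898219}{7423266900}$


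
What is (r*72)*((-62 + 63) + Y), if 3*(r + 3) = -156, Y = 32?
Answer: -130680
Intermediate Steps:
r = -55 (r = -3 + (⅓)*(-156) = -3 - 52 = -55)
(r*72)*((-62 + 63) + Y) = (-55*72)*((-62 + 63) + 32) = -3960*(1 + 32) = -3960*33 = -130680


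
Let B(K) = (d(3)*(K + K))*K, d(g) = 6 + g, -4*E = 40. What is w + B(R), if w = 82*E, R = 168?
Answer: 507212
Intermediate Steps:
E = -10 (E = -¼*40 = -10)
w = -820 (w = 82*(-10) = -820)
B(K) = 18*K² (B(K) = ((6 + 3)*(K + K))*K = (9*(2*K))*K = (18*K)*K = 18*K²)
w + B(R) = -820 + 18*168² = -820 + 18*28224 = -820 + 508032 = 507212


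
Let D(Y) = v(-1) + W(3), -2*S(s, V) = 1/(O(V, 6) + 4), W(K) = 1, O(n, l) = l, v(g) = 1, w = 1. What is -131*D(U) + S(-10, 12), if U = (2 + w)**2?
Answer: -5241/20 ≈ -262.05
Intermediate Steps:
S(s, V) = -1/20 (S(s, V) = -1/(2*(6 + 4)) = -1/2/10 = -1/2*1/10 = -1/20)
U = 9 (U = (2 + 1)**2 = 3**2 = 9)
D(Y) = 2 (D(Y) = 1 + 1 = 2)
-131*D(U) + S(-10, 12) = -131*2 - 1/20 = -262 - 1/20 = -5241/20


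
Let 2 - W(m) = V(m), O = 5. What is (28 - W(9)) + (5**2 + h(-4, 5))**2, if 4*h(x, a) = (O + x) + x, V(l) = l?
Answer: 9969/16 ≈ 623.06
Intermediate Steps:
W(m) = 2 - m
h(x, a) = 5/4 + x/2 (h(x, a) = ((5 + x) + x)/4 = (5 + 2*x)/4 = 5/4 + x/2)
(28 - W(9)) + (5**2 + h(-4, 5))**2 = (28 - (2 - 1*9)) + (5**2 + (5/4 + (1/2)*(-4)))**2 = (28 - (2 - 9)) + (25 + (5/4 - 2))**2 = (28 - 1*(-7)) + (25 - 3/4)**2 = (28 + 7) + (97/4)**2 = 35 + 9409/16 = 9969/16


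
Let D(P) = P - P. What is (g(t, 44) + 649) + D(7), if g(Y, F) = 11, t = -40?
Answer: 660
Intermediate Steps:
D(P) = 0
(g(t, 44) + 649) + D(7) = (11 + 649) + 0 = 660 + 0 = 660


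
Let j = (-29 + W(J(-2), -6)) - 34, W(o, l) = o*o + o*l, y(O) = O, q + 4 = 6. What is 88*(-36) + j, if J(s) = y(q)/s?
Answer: -3224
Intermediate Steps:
q = 2 (q = -4 + 6 = 2)
J(s) = 2/s
W(o, l) = o² + l*o
j = -56 (j = (-29 + (2/(-2))*(-6 + 2/(-2))) - 34 = (-29 + (2*(-½))*(-6 + 2*(-½))) - 34 = (-29 - (-6 - 1)) - 34 = (-29 - 1*(-7)) - 34 = (-29 + 7) - 34 = -22 - 34 = -56)
88*(-36) + j = 88*(-36) - 56 = -3168 - 56 = -3224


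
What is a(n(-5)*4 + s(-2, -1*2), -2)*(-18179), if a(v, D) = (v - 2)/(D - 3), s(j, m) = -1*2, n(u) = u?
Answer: -436296/5 ≈ -87259.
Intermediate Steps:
s(j, m) = -2
a(v, D) = (-2 + v)/(-3 + D)
a(n(-5)*4 + s(-2, -1*2), -2)*(-18179) = ((-2 + (-5*4 - 2))/(-3 - 2))*(-18179) = ((-2 + (-20 - 2))/(-5))*(-18179) = -(-2 - 22)/5*(-18179) = -⅕*(-24)*(-18179) = (24/5)*(-18179) = -436296/5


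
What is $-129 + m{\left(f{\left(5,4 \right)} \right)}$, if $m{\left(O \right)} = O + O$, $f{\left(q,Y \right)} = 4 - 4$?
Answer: $-129$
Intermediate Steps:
$f{\left(q,Y \right)} = 0$
$m{\left(O \right)} = 2 O$
$-129 + m{\left(f{\left(5,4 \right)} \right)} = -129 + 2 \cdot 0 = -129 + 0 = -129$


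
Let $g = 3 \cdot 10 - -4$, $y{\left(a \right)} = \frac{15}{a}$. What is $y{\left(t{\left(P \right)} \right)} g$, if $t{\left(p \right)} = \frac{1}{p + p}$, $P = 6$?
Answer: $6120$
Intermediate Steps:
$t{\left(p \right)} = \frac{1}{2 p}$
$g = 34$ ($g = 30 + 4 = 34$)
$y{\left(t{\left(P \right)} \right)} g = \frac{15}{\frac{1}{2} \cdot \frac{1}{6}} \cdot 34 = 15 \frac{1}{\frac{1}{12}} \cdot 34 = 15 \cdot 12 \cdot 34 = 180 \cdot 34 = 6120$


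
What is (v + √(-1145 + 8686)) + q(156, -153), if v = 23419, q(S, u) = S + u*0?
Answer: 23575 + √7541 ≈ 23662.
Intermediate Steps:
q(S, u) = S (q(S, u) = S + 0 = S)
(v + √(-1145 + 8686)) + q(156, -153) = (23419 + √(-1145 + 8686)) + 156 = (23419 + √7541) + 156 = 23575 + √7541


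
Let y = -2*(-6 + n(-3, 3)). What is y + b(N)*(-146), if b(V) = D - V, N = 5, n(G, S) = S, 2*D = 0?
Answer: 736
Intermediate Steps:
D = 0 (D = (½)*0 = 0)
b(V) = -V (b(V) = 0 - V = -V)
y = 6 (y = -2*(-6 + 3) = -2*(-3) = 6)
y + b(N)*(-146) = 6 - 1*5*(-146) = 6 - 5*(-146) = 6 + 730 = 736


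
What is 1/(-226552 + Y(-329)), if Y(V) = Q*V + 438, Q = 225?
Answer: -1/300139 ≈ -3.3318e-6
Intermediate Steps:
Y(V) = 438 + 225*V (Y(V) = 225*V + 438 = 438 + 225*V)
1/(-226552 + Y(-329)) = 1/(-226552 + (438 + 225*(-329))) = 1/(-226552 + (438 - 74025)) = 1/(-226552 - 73587) = 1/(-300139) = -1/300139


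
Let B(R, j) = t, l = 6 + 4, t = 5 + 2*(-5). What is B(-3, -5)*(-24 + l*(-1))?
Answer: 170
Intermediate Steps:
t = -5 (t = 5 - 10 = -5)
l = 10
B(R, j) = -5
B(-3, -5)*(-24 + l*(-1)) = -5*(-24 + 10*(-1)) = -5*(-24 - 10) = -5*(-34) = 170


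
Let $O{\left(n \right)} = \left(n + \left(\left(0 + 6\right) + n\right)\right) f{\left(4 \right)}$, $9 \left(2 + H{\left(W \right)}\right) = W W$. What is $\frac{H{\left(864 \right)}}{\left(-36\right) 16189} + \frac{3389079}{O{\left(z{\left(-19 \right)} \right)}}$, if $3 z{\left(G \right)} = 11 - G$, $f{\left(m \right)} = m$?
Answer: $\frac{493790042887}{15152904} \approx 32587.0$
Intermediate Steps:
$H{\left(W \right)} = -2 + \frac{W^{2}}{9}$ ($H{\left(W \right)} = -2 + \frac{W W}{9} = -2 + \frac{W^{2}}{9}$)
$z{\left(G \right)} = \frac{11}{3} - \frac{G}{3}$ ($z{\left(G \right)} = \frac{11 - G}{3} = \frac{11}{3} - \frac{G}{3}$)
$O{\left(n \right)} = 24 + 8 n$ ($O{\left(n \right)} = \left(n + \left(\left(0 + 6\right) + n\right)\right) 4 = \left(n + \left(6 + n\right)\right) 4 = \left(6 + 2 n\right) 4 = 24 + 8 n$)
$\frac{H{\left(864 \right)}}{\left(-36\right) 16189} + \frac{3389079}{O{\left(z{\left(-19 \right)} \right)}} = \frac{-2 + \frac{864^{2}}{9}}{\left(-36\right) 16189} + \frac{3389079}{24 + 8 \left(\frac{11}{3} - - \frac{19}{3}\right)} = \frac{-2 + \frac{1}{9} \cdot 746496}{-582804} + \frac{3389079}{24 + 8 \left(\frac{11}{3} + \frac{19}{3}\right)} = \left(-2 + 82944\right) \left(- \frac{1}{582804}\right) + \frac{3389079}{24 + 8 \cdot 10} = 82942 \left(- \frac{1}{582804}\right) + \frac{3389079}{24 + 80} = - \frac{41471}{291402} + \frac{3389079}{104} = \frac{493790042887}{15152904}$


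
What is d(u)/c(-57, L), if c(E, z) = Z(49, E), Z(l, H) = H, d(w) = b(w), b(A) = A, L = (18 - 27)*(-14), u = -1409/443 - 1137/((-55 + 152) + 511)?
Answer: 1360363/15352608 ≈ 0.088608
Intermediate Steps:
u = -1360363/269344 (u = -1409*1/443 - 1137/(97 + 511) = -1409/443 - 1137/608 = -1360363/269344 ≈ -5.0507)
L = 126 (L = -9*(-14) = 126)
d(w) = w
c(E, z) = E
d(u)/c(-57, L) = -1360363/269344/(-57) = -1360363/269344*(-1/57) = 1360363/15352608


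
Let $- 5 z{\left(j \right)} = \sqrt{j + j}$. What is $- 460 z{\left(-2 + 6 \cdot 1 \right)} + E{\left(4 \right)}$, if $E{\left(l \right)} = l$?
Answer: $4 + 184 \sqrt{2} \approx 264.22$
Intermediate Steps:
$z{\left(j \right)} = - \frac{\sqrt{2} \sqrt{j}}{5}$ ($z{\left(j \right)} = - \frac{\sqrt{j + j}}{5} = - \frac{\sqrt{2 j}}{5} = - \frac{\sqrt{2} \sqrt{j}}{5}$)
$- 460 z{\left(-2 + 6 \cdot 1 \right)} + E{\left(4 \right)} = - 460 \left(- \frac{\sqrt{2} \sqrt{-2 + 6 \cdot 1}}{5}\right) + 4 = - 460 \left(- \frac{\sqrt{2} \sqrt{-2 + 6}}{5}\right) + 4 = - 460 \left(- \frac{\sqrt{2} \sqrt{4}}{5}\right) + 4 = - 460 \left(\left(- \frac{1}{5}\right) \sqrt{2} \cdot 2\right) + 4 = - 460 \left(- \frac{2 \sqrt{2}}{5}\right) + 4 = 184 \sqrt{2} + 4 = 4 + 184 \sqrt{2}$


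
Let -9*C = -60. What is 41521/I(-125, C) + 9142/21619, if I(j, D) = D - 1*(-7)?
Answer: 2693302319/886379 ≈ 3038.5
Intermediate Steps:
C = 20/3 (C = -⅑*(-60) = 20/3 ≈ 6.6667)
I(j, D) = 7 + D (I(j, D) = D + 7 = 7 + D)
41521/I(-125, C) + 9142/21619 = 41521/(7 + 20/3) + 9142/21619 = 41521/(41/3) + 9142*(1/21619) = 41521*(3/41) + 9142/21619 = 124563/41 + 9142/21619 = 2693302319/886379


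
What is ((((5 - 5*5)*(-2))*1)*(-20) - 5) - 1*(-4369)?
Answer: 3564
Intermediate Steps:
((((5 - 5*5)*(-2))*1)*(-20) - 5) - 1*(-4369) = ((((5 - 25)*(-2))*1)*(-20) - 5) + 4369 = ((-20*(-2)*1)*(-20) - 5) + 4369 = ((40*1)*(-20) - 5) + 4369 = (40*(-20) - 5) + 4369 = (-800 - 5) + 4369 = -805 + 4369 = 3564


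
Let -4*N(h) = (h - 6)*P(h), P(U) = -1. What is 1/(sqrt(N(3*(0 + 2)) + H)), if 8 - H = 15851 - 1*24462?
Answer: sqrt(51)/663 ≈ 0.010771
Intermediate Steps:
H = 8619 (H = 8 - (15851 - 1*24462) = 8 - (15851 - 24462) = 8 - 1*(-8611) = 8 + 8611 = 8619)
N(h) = -3/2 + h/4 (N(h) = -(h - 6)*(-1)/4 = -(-6 + h)*(-1)/4 = -(6 - h)/4 = -3/2 + h/4)
1/(sqrt(N(3*(0 + 2)) + H)) = 1/(sqrt((-3/2 + (3*(0 + 2))/4) + 8619)) = 1/(sqrt((-3/2 + (3*2)/4) + 8619)) = 1/(sqrt((-3/2 + (1/4)*6) + 8619)) = 1/(sqrt((-3/2 + 3/2) + 8619)) = 1/(sqrt(0 + 8619)) = 1/(sqrt(8619)) = 1/(13*sqrt(51)) = sqrt(51)/663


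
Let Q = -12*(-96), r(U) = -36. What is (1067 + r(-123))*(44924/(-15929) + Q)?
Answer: 18872747804/15929 ≈ 1.1848e+6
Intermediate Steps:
Q = 1152
(1067 + r(-123))*(44924/(-15929) + Q) = (1067 - 36)*(44924/(-15929) + 1152) = 1031*(44924*(-1/15929) + 1152) = 1031*(-44924/15929 + 1152) = 1031*(18305284/15929) = 18872747804/15929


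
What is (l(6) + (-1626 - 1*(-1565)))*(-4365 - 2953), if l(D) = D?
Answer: 402490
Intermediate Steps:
(l(6) + (-1626 - 1*(-1565)))*(-4365 - 2953) = (6 + (-1626 - 1*(-1565)))*(-4365 - 2953) = (6 + (-1626 + 1565))*(-7318) = (6 - 61)*(-7318) = -55*(-7318) = 402490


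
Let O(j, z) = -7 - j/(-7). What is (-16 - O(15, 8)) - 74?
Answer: -596/7 ≈ -85.143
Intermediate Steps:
O(j, z) = -7 + j/7 (O(j, z) = -7 - j*(-1)/7 = -7 - (-1)*j/7 = -7 + j/7)
(-16 - O(15, 8)) - 74 = (-16 - (-7 + (⅐)*15)) - 74 = (-16 - (-7 + 15/7)) - 74 = (-16 - 1*(-34/7)) - 74 = (-16 + 34/7) - 74 = -78/7 - 74 = -596/7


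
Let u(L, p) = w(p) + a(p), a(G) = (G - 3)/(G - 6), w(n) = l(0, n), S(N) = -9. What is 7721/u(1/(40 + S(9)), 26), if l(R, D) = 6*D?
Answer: 22060/449 ≈ 49.131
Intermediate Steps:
w(n) = 6*n
a(G) = (-3 + G)/(-6 + G)
u(L, p) = 6*p + (-3 + p)/(-6 + p)
7721/u(1/(40 + S(9)), 26) = 7721/(((-3 + 26 + 6*26*(-6 + 26))/(-6 + 26))) = 7721/(((-3 + 26 + 6*26*20)/20)) = 7721/(((-3 + 26 + 3120)/20)) = 7721/(((1/20)*3143)) = 7721/(3143/20) = 7721*(20/3143) = 22060/449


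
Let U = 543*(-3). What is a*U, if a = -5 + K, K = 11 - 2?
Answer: -6516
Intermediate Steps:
K = 9
a = 4 (a = -5 + 9 = 4)
U = -1629
a*U = 4*(-1629) = -6516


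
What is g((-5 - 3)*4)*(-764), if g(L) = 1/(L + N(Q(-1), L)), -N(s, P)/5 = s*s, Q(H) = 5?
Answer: 764/157 ≈ 4.8662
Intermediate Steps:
N(s, P) = -5*s² (N(s, P) = -5*s*s = -5*s²)
g(L) = 1/(-125 + L) (g(L) = 1/(L - 5*5²) = 1/(L - 5*25) = 1/(L - 125) = 1/(-125 + L))
g((-5 - 3)*4)*(-764) = -764/(-125 + (-5 - 3)*4) = -764/(-125 - 8*4) = -764/(-125 - 32) = -764/(-157) = -1/157*(-764) = 764/157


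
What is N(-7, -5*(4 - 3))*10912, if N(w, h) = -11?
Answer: -120032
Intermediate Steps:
N(-7, -5*(4 - 3))*10912 = -11*10912 = -120032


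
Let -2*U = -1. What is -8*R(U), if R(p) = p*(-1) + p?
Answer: 0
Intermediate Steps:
U = 1/2 (U = -1/2*(-1) = 1/2 ≈ 0.50000)
R(p) = 0 (R(p) = -p + p = 0)
-8*R(U) = -8*0 = 0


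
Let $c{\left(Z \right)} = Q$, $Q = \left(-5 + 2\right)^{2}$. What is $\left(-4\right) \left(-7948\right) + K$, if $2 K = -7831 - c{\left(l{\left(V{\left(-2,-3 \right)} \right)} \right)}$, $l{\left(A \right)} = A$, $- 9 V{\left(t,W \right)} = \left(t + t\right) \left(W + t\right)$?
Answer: $27872$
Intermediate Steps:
$V{\left(t,W \right)} = - \frac{2 t \left(W + t\right)}{9}$ ($V{\left(t,W \right)} = - \frac{\left(t + t\right) \left(W + t\right)}{9} = - \frac{2 t \left(W + t\right)}{9}$)
$Q = 9$ ($Q = \left(-3\right)^{2} = 9$)
$c{\left(Z \right)} = 9$
$K = -3920$ ($K = \frac{-7831 - 9}{2} = \frac{1}{2} \left(-7840\right) = -3920$)
$\left(-4\right) \left(-7948\right) + K = \left(-4\right) \left(-7948\right) - 3920 = 31792 - 3920 = 27872$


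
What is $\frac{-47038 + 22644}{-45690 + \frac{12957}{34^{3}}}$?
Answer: $\frac{958781776}{1795786803} \approx 0.53391$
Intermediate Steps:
$\frac{-47038 + 22644}{-45690 + \frac{12957}{34^{3}}} = - \frac{24394}{-45690 + \frac{12957}{39304}} = - \frac{24394}{- \frac{1795786803}{39304}} = \left(-24394\right) \left(- \frac{39304}{1795786803}\right) = \frac{958781776}{1795786803}$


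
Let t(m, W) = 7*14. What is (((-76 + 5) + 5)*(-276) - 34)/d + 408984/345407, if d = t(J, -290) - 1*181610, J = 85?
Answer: 33977656867/31347757692 ≈ 1.0839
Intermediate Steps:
t(m, W) = 98
d = -181512 (d = 98 - 1*181610 = 98 - 181610 = -181512)
(((-76 + 5) + 5)*(-276) - 34)/d + 408984/345407 = (((-76 + 5) + 5)*(-276) - 34)/(-181512) + 408984/345407 = ((-71 + 5)*(-276) - 34)*(-1/181512) + 408984*(1/345407) = (-66*(-276) - 34)*(-1/181512) + 408984/345407 = (18216 - 34)*(-1/181512) + 408984/345407 = 18182*(-1/181512) + 408984/345407 = -9091/90756 + 408984/345407 = 33977656867/31347757692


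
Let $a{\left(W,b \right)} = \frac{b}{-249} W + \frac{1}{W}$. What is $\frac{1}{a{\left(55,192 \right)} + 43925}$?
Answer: $\frac{4565}{200324108} \approx 2.2788 \cdot 10^{-5}$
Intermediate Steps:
$a{\left(W,b \right)} = \frac{1}{W} - \frac{W b}{249}$ ($a{\left(W,b \right)} = b \left(- \frac{1}{249}\right) W + \frac{1}{W} = - \frac{b}{249} W + \frac{1}{W} = - \frac{W b}{249} + \frac{1}{W} = \frac{1}{W} - \frac{W b}{249}$)
$\frac{1}{a{\left(55,192 \right)} + 43925} = \frac{1}{\left(\frac{1}{55} - \frac{55}{249} \cdot 192\right) + 43925} = \frac{1}{\left(\frac{1}{55} - \frac{3520}{83}\right) + 43925} = \frac{1}{- \frac{193517}{4565} + 43925} = \frac{1}{\frac{200324108}{4565}} = \frac{4565}{200324108}$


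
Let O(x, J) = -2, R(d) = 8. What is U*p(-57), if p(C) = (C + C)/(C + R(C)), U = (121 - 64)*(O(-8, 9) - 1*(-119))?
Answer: 760266/49 ≈ 15516.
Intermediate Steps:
U = 6669 (U = (121 - 64)*(-2 - 1*(-119)) = 57*(-2 + 119) = 57*117 = 6669)
p(C) = 2*C/(8 + C) (p(C) = (C + C)/(C + 8) = (2*C)/(8 + C) = 2*C/(8 + C))
U*p(-57) = 6669*(2*(-57)/(8 - 57)) = 6669*(2*(-57)/(-49)) = 6669*(2*(-57)*(-1/49)) = 6669*(114/49) = 760266/49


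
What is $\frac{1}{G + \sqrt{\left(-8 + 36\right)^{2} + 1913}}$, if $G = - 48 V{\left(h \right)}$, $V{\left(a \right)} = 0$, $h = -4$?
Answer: $\frac{\sqrt{2697}}{2697} \approx 0.019256$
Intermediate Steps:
$G = 0$ ($G = \left(-48\right) 0 = 0$)
$\frac{1}{G + \sqrt{\left(-8 + 36\right)^{2} + 1913}} = \frac{1}{0 + \sqrt{\left(-8 + 36\right)^{2} + 1913}} = \frac{1}{0 + \sqrt{28^{2} + 1913}} = \frac{1}{0 + \sqrt{784 + 1913}} = \frac{1}{0 + \sqrt{2697}} = \frac{1}{\sqrt{2697}} = \frac{\sqrt{2697}}{2697}$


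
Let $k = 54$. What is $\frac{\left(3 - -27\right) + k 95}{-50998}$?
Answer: $- \frac{60}{593} \approx -0.10118$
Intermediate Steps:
$\frac{\left(3 - -27\right) + k 95}{-50998} = \frac{\left(3 - -27\right) + 54 \cdot 95}{-50998} = \left(\left(3 + 27\right) + 5130\right) \left(- \frac{1}{50998}\right) = \left(30 + 5130\right) \left(- \frac{1}{50998}\right) = 5160 \left(- \frac{1}{50998}\right) = - \frac{60}{593}$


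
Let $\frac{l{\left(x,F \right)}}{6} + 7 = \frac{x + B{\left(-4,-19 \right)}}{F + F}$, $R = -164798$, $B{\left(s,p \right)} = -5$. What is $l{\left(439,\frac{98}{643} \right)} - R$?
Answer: $\frac{1213091}{7} \approx 1.733 \cdot 10^{5}$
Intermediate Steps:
$l{\left(x,F \right)} = -42 + \frac{3 \left(-5 + x\right)}{F}$ ($l{\left(x,F \right)} = -42 + 6 \frac{x - 5}{F + F} = -42 + 6 \frac{-5 + x}{2 F} = -42 + \frac{3 \left(-5 + x\right)}{F}$)
$l{\left(439,\frac{98}{643} \right)} - R = \frac{3 \left(-5 + 439 - 14 \cdot \frac{98}{643}\right)}{98 \cdot \frac{1}{643}} - -164798 = \frac{3 \left(-5 + 439 - 14 \cdot 98 \cdot \frac{1}{643}\right)}{98 \cdot \frac{1}{643}} + 164798 = \frac{3 \left(-5 + 439 - \frac{1372}{643}\right)}{\frac{98}{643}} + 164798 = 3 \cdot \frac{643}{98} \left(-5 + 439 - \frac{1372}{643}\right) + 164798 = 3 \cdot \frac{643}{98} \cdot \frac{277690}{643} + 164798 = \frac{59505}{7} + 164798 = \frac{1213091}{7}$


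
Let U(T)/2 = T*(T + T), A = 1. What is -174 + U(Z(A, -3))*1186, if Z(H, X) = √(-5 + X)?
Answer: -38126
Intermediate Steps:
U(T) = 4*T² (U(T) = 2*(T*(T + T)) = 2*(T*(2*T)) = 2*(2*T²) = 4*T²)
-174 + U(Z(A, -3))*1186 = -174 + (4*(√(-5 - 3))²)*1186 = -174 + (4*(√(-8))²)*1186 = -174 + (4*(2*I*√2)²)*1186 = -174 + (4*(-8))*1186 = -174 - 32*1186 = -174 - 37952 = -38126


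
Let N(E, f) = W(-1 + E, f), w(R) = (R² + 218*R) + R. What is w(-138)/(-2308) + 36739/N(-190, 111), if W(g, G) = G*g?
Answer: 76095583/24465954 ≈ 3.1103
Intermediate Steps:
w(R) = R² + 219*R
N(E, f) = f*(-1 + E)
w(-138)/(-2308) + 36739/N(-190, 111) = -138*(219 - 138)/(-2308) + 36739/((111*(-1 - 190))) = -138*81*(-1/2308) + 36739/((111*(-191))) = -11178*(-1/2308) + 36739/(-21201) = 5589/1154 + 36739*(-1/21201) = 5589/1154 - 36739/21201 = 76095583/24465954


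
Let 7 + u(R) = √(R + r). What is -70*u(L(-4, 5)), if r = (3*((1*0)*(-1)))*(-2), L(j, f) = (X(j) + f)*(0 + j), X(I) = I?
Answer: 490 - 140*I ≈ 490.0 - 140.0*I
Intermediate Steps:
L(j, f) = j*(f + j) (L(j, f) = (j + f)*(0 + j) = (f + j)*j = j*(f + j))
r = 0 (r = (3*(0*(-1)))*(-2) = (3*0)*(-2) = 0*(-2) = 0)
u(R) = -7 + √R (u(R) = -7 + √(R + 0) = -7 + √R)
-70*u(L(-4, 5)) = -70*(-7 + √(-4*(5 - 4))) = -70*(-7 + √(-4*1)) = -70*(-7 + √(-4)) = -70*(-7 + 2*I) = 490 - 140*I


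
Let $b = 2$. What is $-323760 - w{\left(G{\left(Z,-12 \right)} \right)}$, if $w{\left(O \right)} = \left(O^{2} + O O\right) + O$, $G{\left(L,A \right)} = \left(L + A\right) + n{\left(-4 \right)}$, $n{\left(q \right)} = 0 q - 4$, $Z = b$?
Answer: $-324138$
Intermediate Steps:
$Z = 2$
$n{\left(q \right)} = -4$ ($n{\left(q \right)} = 0 - 4 = -4$)
$G{\left(L,A \right)} = -4 + A + L$ ($G{\left(L,A \right)} = \left(L + A\right) - 4 = \left(A + L\right) - 4 = -4 + A + L$)
$w{\left(O \right)} = O + 2 O^{2}$ ($w{\left(O \right)} = \left(O^{2} + O^{2}\right) + O = 2 O^{2} + O = O + 2 O^{2}$)
$-323760 - w{\left(G{\left(Z,-12 \right)} \right)} = -323760 - \left(-4 - 12 + 2\right) \left(1 + 2 \left(-4 - 12 + 2\right)\right) = -323760 - - 14 \left(1 + 2 \left(-14\right)\right) = -323760 - - 14 \left(1 - 28\right) = -323760 - \left(-14\right) \left(-27\right) = -323760 - 378 = -324138$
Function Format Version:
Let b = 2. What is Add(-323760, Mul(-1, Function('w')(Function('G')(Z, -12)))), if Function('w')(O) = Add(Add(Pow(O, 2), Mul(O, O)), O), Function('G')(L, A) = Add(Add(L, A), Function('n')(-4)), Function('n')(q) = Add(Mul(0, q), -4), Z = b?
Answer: -324138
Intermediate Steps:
Z = 2
Function('n')(q) = -4 (Function('n')(q) = Add(0, -4) = -4)
Function('G')(L, A) = Add(-4, A, L) (Function('G')(L, A) = Add(Add(L, A), -4) = Add(Add(A, L), -4) = Add(-4, A, L))
Function('w')(O) = Add(O, Mul(2, Pow(O, 2))) (Function('w')(O) = Add(Add(Pow(O, 2), Pow(O, 2)), O) = Add(Mul(2, Pow(O, 2)), O) = Add(O, Mul(2, Pow(O, 2))))
Add(-323760, Mul(-1, Function('w')(Function('G')(Z, -12)))) = Add(-323760, Mul(-1, Mul(Add(-4, -12, 2), Add(1, Mul(2, Add(-4, -12, 2)))))) = Add(-323760, Mul(-1, Mul(-14, Add(1, Mul(2, -14))))) = Add(-323760, Mul(-1, Mul(-14, Add(1, -28)))) = Add(-323760, Mul(-1, Mul(-14, -27))) = Add(-323760, Mul(-1, 378)) = Add(-323760, -378) = -324138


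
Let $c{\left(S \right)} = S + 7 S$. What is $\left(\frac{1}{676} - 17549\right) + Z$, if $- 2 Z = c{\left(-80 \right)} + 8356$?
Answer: $- \frac{14471131}{676} \approx -21407.0$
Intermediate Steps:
$c{\left(S \right)} = 8 S$
$Z = -3858$ ($Z = - \frac{8 \left(-80\right) + 8356}{2} = - \frac{-640 + 8356}{2} = \left(- \frac{1}{2}\right) 7716 = -3858$)
$\left(\frac{1}{676} - 17549\right) + Z = \left(\frac{1}{676} - 17549\right) - 3858 = - \frac{11863123}{676} - 3858 = - \frac{14471131}{676}$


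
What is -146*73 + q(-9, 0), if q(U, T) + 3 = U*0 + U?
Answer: -10670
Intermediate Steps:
q(U, T) = -3 + U (q(U, T) = -3 + (U*0 + U) = -3 + (0 + U) = -3 + U)
-146*73 + q(-9, 0) = -146*73 + (-3 - 9) = -10658 - 12 = -10670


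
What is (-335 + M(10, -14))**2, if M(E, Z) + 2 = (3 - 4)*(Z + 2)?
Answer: 105625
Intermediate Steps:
M(E, Z) = -4 - Z (M(E, Z) = -2 + (3 - 4)*(Z + 2) = -2 - (2 + Z) = -2 + (-2 - Z) = -4 - Z)
(-335 + M(10, -14))**2 = (-335 + (-4 - 1*(-14)))**2 = (-335 + (-4 + 14))**2 = (-335 + 10)**2 = (-325)**2 = 105625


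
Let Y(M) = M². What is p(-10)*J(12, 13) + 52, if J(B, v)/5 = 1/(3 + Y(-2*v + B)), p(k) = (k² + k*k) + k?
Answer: 11298/199 ≈ 56.774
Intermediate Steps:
p(k) = k + 2*k² (p(k) = (k² + k²) + k = 2*k² + k = k + 2*k²)
J(B, v) = 5/(3 + (B - 2*v)²) (J(B, v) = 5/(3 + (-2*v + B)²) = 5/(3 + (B - 2*v)²))
p(-10)*J(12, 13) + 52 = (-10*(1 + 2*(-10)))*(5/(3 + (12 - 2*13)²)) + 52 = (-10*(1 - 20))*(5/(3 + (12 - 26)²)) + 52 = (-10*(-19))*(5/(3 + (-14)²)) + 52 = 190*(5/(3 + 196)) + 52 = 190*(5/199) + 52 = 950/199 + 52 = 11298/199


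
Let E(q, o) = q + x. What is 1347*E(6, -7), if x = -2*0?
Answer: 8082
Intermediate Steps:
x = 0
E(q, o) = q (E(q, o) = q + 0 = q)
1347*E(6, -7) = 1347*6 = 8082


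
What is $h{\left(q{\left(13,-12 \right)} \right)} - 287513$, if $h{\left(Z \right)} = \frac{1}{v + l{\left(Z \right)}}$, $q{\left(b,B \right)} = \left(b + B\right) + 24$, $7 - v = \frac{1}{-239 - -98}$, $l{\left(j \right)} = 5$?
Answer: $- \frac{486759368}{1693} \approx -2.8751 \cdot 10^{5}$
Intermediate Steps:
$v = \frac{988}{141}$ ($v = 7 - \frac{1}{-239 - -98} = 7 - \frac{1}{-239 + 98} = 7 - \frac{1}{-141} = 7 - - \frac{1}{141} = 7 + \frac{1}{141} = \frac{988}{141} \approx 7.0071$)
$q{\left(b,B \right)} = 24 + B + b$ ($q{\left(b,B \right)} = \left(B + b\right) + 24 = 24 + B + b$)
$h{\left(Z \right)} = \frac{141}{1693}$ ($h{\left(Z \right)} = \frac{1}{\frac{988}{141} + 5} = \frac{1}{\frac{1693}{141}} = \frac{141}{1693}$)
$h{\left(q{\left(13,-12 \right)} \right)} - 287513 = \frac{141}{1693} - 287513 = - \frac{486759368}{1693}$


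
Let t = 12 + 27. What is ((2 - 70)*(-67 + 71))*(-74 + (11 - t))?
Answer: 27744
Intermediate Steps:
t = 39
((2 - 70)*(-67 + 71))*(-74 + (11 - t)) = ((2 - 70)*(-67 + 71))*(-74 + (11 - 1*39)) = (-68*4)*(-74 + (11 - 39)) = -272*(-74 - 28) = -272*(-102) = 27744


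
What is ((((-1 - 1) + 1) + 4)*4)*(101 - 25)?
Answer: 912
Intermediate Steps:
((((-1 - 1) + 1) + 4)*4)*(101 - 25) = (((-2 + 1) + 4)*4)*76 = ((-1 + 4)*4)*76 = (3*4)*76 = 12*76 = 912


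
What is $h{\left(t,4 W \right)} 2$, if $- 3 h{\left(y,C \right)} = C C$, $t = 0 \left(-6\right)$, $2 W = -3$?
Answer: $-24$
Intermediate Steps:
$W = - \frac{3}{2}$ ($W = \frac{1}{2} \left(-3\right) = - \frac{3}{2} \approx -1.5$)
$t = 0$
$h{\left(y,C \right)} = - \frac{C^{2}}{3}$ ($h{\left(y,C \right)} = - \frac{C C}{3} = - \frac{C^{2}}{3}$)
$h{\left(t,4 W \right)} 2 = - \frac{\left(4 \left(- \frac{3}{2}\right)\right)^{2}}{3} \cdot 2 = - \frac{\left(-6\right)^{2}}{3} \cdot 2 = \left(- \frac{1}{3}\right) 36 \cdot 2 = \left(-12\right) 2 = -24$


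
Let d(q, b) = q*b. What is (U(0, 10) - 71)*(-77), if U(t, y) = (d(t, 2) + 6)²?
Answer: 2695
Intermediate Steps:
d(q, b) = b*q
U(t, y) = (6 + 2*t)² (U(t, y) = (2*t + 6)² = (6 + 2*t)²)
(U(0, 10) - 71)*(-77) = (4*(3 + 0)² - 71)*(-77) = (4*3² - 71)*(-77) = (4*9 - 71)*(-77) = (36 - 71)*(-77) = -35*(-77) = 2695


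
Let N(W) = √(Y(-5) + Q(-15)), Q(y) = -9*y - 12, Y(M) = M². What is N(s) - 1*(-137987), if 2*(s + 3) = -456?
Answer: 137987 + 2*√37 ≈ 1.3800e+5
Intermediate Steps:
s = -231 (s = -3 + (½)*(-456) = -3 - 228 = -231)
Q(y) = -12 - 9*y
N(W) = 2*√37 (N(W) = √((-5)² + (-12 - 9*(-15))) = √(25 + (-12 + 135)) = √(25 + 123) = √148 = 2*√37)
N(s) - 1*(-137987) = 2*√37 - 1*(-137987) = 2*√37 + 137987 = 137987 + 2*√37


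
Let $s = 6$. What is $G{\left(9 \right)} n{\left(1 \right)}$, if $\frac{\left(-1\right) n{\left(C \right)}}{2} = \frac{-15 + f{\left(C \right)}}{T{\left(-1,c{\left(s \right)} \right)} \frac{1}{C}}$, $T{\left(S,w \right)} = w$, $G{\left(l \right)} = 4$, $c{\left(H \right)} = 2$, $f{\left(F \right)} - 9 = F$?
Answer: $20$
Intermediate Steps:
$f{\left(F \right)} = 9 + F$
$n{\left(C \right)} = - C \left(-6 + C\right)$ ($n{\left(C \right)} = - 2 \frac{-15 + \left(9 + C\right)}{2 \frac{1}{C}} = - 2 \left(-6 + C\right) \frac{C}{2} = - 2 \frac{C \left(-6 + C\right)}{2} = - C \left(-6 + C\right)$)
$G{\left(9 \right)} n{\left(1 \right)} = 4 \cdot 1 \left(6 - 1\right) = 4 \cdot 1 \cdot 5 = 4 \cdot 5 = 20$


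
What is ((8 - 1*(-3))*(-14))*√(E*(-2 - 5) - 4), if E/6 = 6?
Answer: -2464*I ≈ -2464.0*I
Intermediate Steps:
E = 36 (E = 6*6 = 36)
((8 - 1*(-3))*(-14))*√(E*(-2 - 5) - 4) = ((8 - 1*(-3))*(-14))*√(36*(-2 - 5) - 4) = ((8 + 3)*(-14))*√(36*(-7) - 4) = (11*(-14))*√(-252 - 4) = -2464*I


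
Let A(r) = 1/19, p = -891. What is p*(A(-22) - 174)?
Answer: 2944755/19 ≈ 1.5499e+5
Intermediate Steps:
A(r) = 1/19
p*(A(-22) - 174) = -891*(1/19 - 174) = -891*(-3305/19) = 2944755/19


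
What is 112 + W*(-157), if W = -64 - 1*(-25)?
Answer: 6235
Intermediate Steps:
W = -39 (W = -64 + 25 = -39)
112 + W*(-157) = 112 - 39*(-157) = 112 + 6123 = 6235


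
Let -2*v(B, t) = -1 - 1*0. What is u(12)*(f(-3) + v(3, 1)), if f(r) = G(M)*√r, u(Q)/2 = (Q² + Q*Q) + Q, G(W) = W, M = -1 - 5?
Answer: 300 - 3600*I*√3 ≈ 300.0 - 6235.4*I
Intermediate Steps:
v(B, t) = ½ (v(B, t) = -(-1 - 1*0)/2 = -(-1 + 0)/2 = -½*(-1) = ½)
M = -6
u(Q) = 2*Q + 4*Q² (u(Q) = 2*((Q² + Q*Q) + Q) = 2*((Q² + Q²) + Q) = 2*(2*Q² + Q) = 2*(Q + 2*Q²) = 2*Q + 4*Q²)
f(r) = -6*√r
u(12)*(f(-3) + v(3, 1)) = (2*12*(1 + 2*12))*(-6*I*√3 + ½) = (2*12*(1 + 24))*(-6*I*√3 + ½) = (2*12*25)*(-6*I*√3 + ½) = 600*(½ - 6*I*√3) = 300 - 3600*I*√3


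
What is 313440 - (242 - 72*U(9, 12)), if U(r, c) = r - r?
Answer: 313198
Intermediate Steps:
U(r, c) = 0
313440 - (242 - 72*U(9, 12)) = 313440 - (242 - 72*0) = 313440 - (242 + 0) = 313440 - 1*242 = 313440 - 242 = 313198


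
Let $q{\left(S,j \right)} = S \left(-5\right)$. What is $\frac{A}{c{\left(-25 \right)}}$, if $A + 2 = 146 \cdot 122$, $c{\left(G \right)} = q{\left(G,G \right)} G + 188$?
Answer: $- \frac{17810}{2937} \approx -6.064$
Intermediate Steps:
$q{\left(S,j \right)} = - 5 S$
$c{\left(G \right)} = 188 - 5 G^{2}$ ($c{\left(G \right)} = - 5 G G + 188 = - 5 G^{2} + 188 = 188 - 5 G^{2}$)
$A = 17810$ ($A = -2 + 146 \cdot 122 = -2 + 17812 = 17810$)
$\frac{A}{c{\left(-25 \right)}} = \frac{17810}{188 - 5 \left(-25\right)^{2}} = \frac{17810}{188 - 3125} = \frac{17810}{-2937} = 17810 \left(- \frac{1}{2937}\right) = - \frac{17810}{2937}$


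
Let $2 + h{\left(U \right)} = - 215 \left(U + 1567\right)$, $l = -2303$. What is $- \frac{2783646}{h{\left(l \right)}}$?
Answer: $- \frac{154647}{8791} \approx -17.592$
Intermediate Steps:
$h{\left(U \right)} = -336907 - 215 U$ ($h{\left(U \right)} = -2 - 215 \left(U + 1567\right) = -2 - 215 \left(1567 + U\right) = -2 - \left(336905 + 215 U\right) = -336907 - 215 U$)
$- \frac{2783646}{h{\left(l \right)}} = - \frac{2783646}{-336907 - -495145} = - \frac{2783646}{-336907 + 495145} = - \frac{2783646}{158238} = \left(-2783646\right) \frac{1}{158238} = - \frac{154647}{8791}$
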